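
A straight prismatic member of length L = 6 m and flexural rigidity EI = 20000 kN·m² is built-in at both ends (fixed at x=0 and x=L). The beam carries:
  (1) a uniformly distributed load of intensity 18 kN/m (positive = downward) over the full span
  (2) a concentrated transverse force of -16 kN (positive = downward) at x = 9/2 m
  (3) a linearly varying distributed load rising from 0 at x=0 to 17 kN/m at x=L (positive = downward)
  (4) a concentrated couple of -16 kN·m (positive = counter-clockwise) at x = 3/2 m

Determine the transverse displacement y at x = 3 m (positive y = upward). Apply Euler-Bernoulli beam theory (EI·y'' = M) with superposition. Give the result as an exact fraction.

y(3) = -1431/320000 m

Load 1 — uniform load w=18 kN/m over full span:
  y_1 = -wx²(L-x)²/(24EI) = -18·3²·(6-3)²/(24·20000) = -243/80000 m
Load 2 — point force P=-16 kN at a=9/2 m (b=L-a=3/2):
  y_2 = -Pb²x²(3aL-(3a+b)x)/(6L³EI)  [x≤a] = -(-16)·(3/2)²·3²·(3·(9/2)·6-(3·(9/2)+(3/2))·3)/(6·6³·20000) = 9/20000 m
Load 3 — triangular load w₀=17 kN/m (0→w₀ over full span):
  y_3 = -w₀x²(L-x)²(x+2L)/(120LEI) = -17·3²·(6-3)²·(3+2·6)/(120·6·20000) = -459/320000 m
Load 4 — applied couple M₀=-16 kN·m at a=3/2 m (b=L-a=9/2):
  y_4 = (R_Ax³/6 - M_Ax²/2 - M₀(x-a)²/2)/EI  [x>a] with R_A=-3, M_A=3 = ((-3)·3³/6 - 3·3²/2 - (-16)·(3-(3/2))²/2)/20000 = -9/20000 m
Superposition: y = Σ y_i = -1431/320000 m ≈ -0.004472 m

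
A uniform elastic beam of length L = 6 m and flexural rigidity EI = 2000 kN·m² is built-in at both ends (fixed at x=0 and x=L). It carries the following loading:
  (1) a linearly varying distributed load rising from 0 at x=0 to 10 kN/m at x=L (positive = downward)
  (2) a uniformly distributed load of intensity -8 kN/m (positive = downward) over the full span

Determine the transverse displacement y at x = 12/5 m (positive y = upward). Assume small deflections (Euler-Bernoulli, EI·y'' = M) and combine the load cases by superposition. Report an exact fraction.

y(12/5) = 1944/390625 m

Load 1 — triangular load w₀=10 kN/m (0→w₀ over full span):
  y_1 = -w₀x²(L-x)²(x+2L)/(120LEI) = -10·(12/5)²·(6-(12/5))²·((12/5)+2·6)/(120·6·2000) = -2916/390625 m
Load 2 — uniform load w=-8 kN/m over full span:
  y_2 = -wx²(L-x)²/(24EI) = -(-8)·(12/5)²·(6-(12/5))²/(24·2000) = 972/78125 m
Superposition: y = Σ y_i = 1944/390625 m ≈ 0.004977 m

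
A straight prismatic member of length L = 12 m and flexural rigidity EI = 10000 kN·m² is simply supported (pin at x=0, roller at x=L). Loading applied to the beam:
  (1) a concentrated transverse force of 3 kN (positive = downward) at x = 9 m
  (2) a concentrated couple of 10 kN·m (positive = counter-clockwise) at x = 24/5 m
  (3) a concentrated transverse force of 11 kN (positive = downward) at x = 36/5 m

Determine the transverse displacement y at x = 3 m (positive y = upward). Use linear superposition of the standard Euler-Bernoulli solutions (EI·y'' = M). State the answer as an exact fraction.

y(3) = -71253/2500000 m

Load 1 — point force P=3 kN at a=9 m (b=L-a=3):
  y_1 = -Pbx(L²-b²-x²)/(6LEI)  [x≤a] = -3·3·3·(12²-3²-3²)/(6·12·10000) = -189/40000 m
Load 2 — applied couple M₀=10 kN·m at a=24/5 m (b=L-a=36/5):
  y_2 = (M₀x³/(6L)+C₁x)/EI  [x≤a] with C₁=M₀(3b²-L²)/(6L)=8/5 = (10·3³/(6·12)+(8/5)·3)/10000 = 171/200000 m
Load 3 — point force P=11 kN at a=36/5 m (b=L-a=24/5):
  y_3 = -Pbx(L²-b²-x²)/(6LEI)  [x≤a] = -11·(24/5)·3·(12²-(24/5)²-3²)/(6·12·10000) = -30789/1250000 m
Superposition: y = Σ y_i = -71253/2500000 m ≈ -0.028501 m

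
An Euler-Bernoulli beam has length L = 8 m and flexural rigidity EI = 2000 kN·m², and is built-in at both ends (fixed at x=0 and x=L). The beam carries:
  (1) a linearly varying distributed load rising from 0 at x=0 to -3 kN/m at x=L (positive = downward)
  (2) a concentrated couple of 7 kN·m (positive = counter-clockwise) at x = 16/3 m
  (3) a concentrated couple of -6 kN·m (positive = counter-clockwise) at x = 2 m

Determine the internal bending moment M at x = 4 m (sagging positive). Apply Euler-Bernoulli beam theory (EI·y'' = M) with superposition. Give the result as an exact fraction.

M(4) = -1/6 kN·m

Load 1 — triangular load w₀=-3 kN/m (0→w₀ over full span):
  M_1 = 3w₀Lx/20 - w₀L²/30 - w₀x³/(6L) = 3·(-3)·8·4/20 - (-3)·8²/30 - (-3)·4³/(6·8) = -4 kN·m
Load 2 — applied couple M₀=7 kN·m at a=16/3 m (b=L-a=8/3):
  M_2 = R_Ax - M_A  [x≤a] with R_A=7/6, M_A=7/3 = (7/6)·4 - (7/3) = 7/3 kN·m
Load 3 — applied couple M₀=-6 kN·m at a=2 m (b=L-a=6):
  M_3 = R_Ax - M_A - M₀  [x>a] with R_A=-27/32, M_A=9/8 = (-27/32)·4 - (9/8) - (-6) = 3/2 kN·m
Superposition: M = Σ M_i = -1/6 kN·m ≈ -0.166667 kN·m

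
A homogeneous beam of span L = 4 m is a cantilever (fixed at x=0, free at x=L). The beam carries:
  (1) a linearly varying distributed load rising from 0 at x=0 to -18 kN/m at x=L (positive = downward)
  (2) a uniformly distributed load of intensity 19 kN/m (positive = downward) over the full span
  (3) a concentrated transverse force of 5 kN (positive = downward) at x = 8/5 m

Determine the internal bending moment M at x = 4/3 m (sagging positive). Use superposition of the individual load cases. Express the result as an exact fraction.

Load 1 — triangular load w₀=-18 kN/m (0→w₀ over full span):
  M_1 = w₀Lx/2 - w₀L²/3 - w₀x³/(6L) = (-18)·4·(4/3)/2 - (-18)·4²/3 - (-18)·(4/3)³/(6·4) = 448/9 kN·m
Load 2 — uniform load w=19 kN/m over full span:
  M_2 = -w(L-x)²/2 = -19·(4-(4/3))²/2 = -608/9 kN·m
Load 3 — point force P=5 kN at a=8/5 m (b=L-a=12/5):
  M_3 = -P(a-x)  [x≤a] = -5·((8/5)-(4/3)) = -4/3 kN·m
Superposition: M = Σ M_i = -172/9 kN·m ≈ -19.111111 kN·m

M(4/3) = -172/9 kN·m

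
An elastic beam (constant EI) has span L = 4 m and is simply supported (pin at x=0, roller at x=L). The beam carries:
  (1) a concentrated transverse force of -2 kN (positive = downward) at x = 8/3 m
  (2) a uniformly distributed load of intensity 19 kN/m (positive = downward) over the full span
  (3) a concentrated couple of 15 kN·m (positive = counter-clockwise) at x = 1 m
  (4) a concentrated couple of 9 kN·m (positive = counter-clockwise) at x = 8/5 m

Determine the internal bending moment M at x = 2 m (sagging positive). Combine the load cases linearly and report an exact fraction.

M(2) = 74/3 kN·m

Load 1 — point force P=-2 kN at a=8/3 m (b=L-a=4/3):
  M_1 = Pbx/L  [x≤a] = (-2)·(4/3)·2/4 = -4/3 kN·m
Load 2 — uniform load w=19 kN/m over full span:
  M_2 = wx(L-x)/2 = 19·2·(4-2)/2 = 38 kN·m
Load 3 — applied couple M₀=15 kN·m at a=1 m (b=L-a=3):
  M_3 = M₀x/L - M₀  [x>a] = 15·2/4 - 15 = -15/2 kN·m
Load 4 — applied couple M₀=9 kN·m at a=8/5 m (b=L-a=12/5):
  M_4 = M₀x/L - M₀  [x>a] = 9·2/4 - 9 = -9/2 kN·m
Superposition: M = Σ M_i = 74/3 kN·m ≈ 24.666667 kN·m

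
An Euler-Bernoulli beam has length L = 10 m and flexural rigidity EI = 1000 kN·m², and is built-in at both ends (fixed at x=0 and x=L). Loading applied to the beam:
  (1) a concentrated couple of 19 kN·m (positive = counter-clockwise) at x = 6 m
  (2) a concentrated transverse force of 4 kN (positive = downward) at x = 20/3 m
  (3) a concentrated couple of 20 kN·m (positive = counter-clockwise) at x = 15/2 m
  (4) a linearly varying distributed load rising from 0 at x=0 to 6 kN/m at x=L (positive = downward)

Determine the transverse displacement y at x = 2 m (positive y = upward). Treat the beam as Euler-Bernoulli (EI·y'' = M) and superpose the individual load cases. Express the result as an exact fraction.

y(2) = -1026983/20250000 m

Load 1 — applied couple M₀=19 kN·m at a=6 m (b=L-a=4):
  y_1 = (R_Ax³/6 - M_Ax²/2)/EI  [x≤a] with R_A=342/125, M_A=152/25 = ((342/125)·2³/6 - (152/25)·2²/2)/1000 = -133/15625 m
Load 2 — point force P=4 kN at a=20/3 m (b=L-a=10/3):
  y_2 = -Pb²x²(3aL-(3a+b)x)/(6L³EI)  [x≤a] = -4·(10/3)²·2²·(3·(20/3)·10-(3·(20/3)+(10/3))·2)/(6·10³·1000) = -46/10125 m
Load 3 — applied couple M₀=20 kN·m at a=15/2 m (b=L-a=5/2):
  y_3 = (R_Ax³/6 - M_Ax²/2)/EI  [x≤a] with R_A=9/4, M_A=25/4 = ((9/4)·2³/6 - (25/4)·2²/2)/1000 = -19/2000 m
Load 4 — triangular load w₀=6 kN/m (0→w₀ over full span):
  y_4 = -w₀x²(L-x)²(x+2L)/(120LEI) = -6·2²·(10-2)²·(2+2·10)/(120·10·1000) = -88/3125 m
Superposition: y = Σ y_i = -1026983/20250000 m ≈ -0.050715 m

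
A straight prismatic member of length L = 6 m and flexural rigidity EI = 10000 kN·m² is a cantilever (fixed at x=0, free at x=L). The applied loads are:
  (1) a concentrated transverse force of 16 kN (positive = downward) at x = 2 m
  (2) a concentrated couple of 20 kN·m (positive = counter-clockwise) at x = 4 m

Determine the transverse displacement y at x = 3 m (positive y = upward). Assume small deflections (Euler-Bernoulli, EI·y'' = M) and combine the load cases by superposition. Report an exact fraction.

y(3) = 23/15000 m

Load 1 — point force P=16 kN at a=2 m (b=L-a=4):
  y_1 = -Pa²(3x-a)/(6EI)  [x>a] = -16·2²·(3·3-2)/(6·10000) = -14/1875 m
Load 2 — applied couple M₀=20 kN·m at a=4 m (b=L-a=2):
  y_2 = M₀x²/(2EI)  [x≤a] = 20·3²/(2·10000) = 9/1000 m
Superposition: y = Σ y_i = 23/15000 m ≈ 0.001533 m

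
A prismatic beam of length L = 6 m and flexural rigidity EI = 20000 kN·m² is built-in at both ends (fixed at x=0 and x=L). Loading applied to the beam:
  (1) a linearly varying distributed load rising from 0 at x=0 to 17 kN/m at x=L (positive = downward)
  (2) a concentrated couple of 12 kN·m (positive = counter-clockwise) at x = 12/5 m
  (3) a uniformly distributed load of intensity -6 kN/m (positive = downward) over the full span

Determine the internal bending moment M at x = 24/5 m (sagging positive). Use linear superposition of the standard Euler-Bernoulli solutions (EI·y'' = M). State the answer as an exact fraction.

M(24/5) = 48/25 kN·m

Load 1 — triangular load w₀=17 kN/m (0→w₀ over full span):
  M_1 = 3w₀Lx/20 - w₀L²/30 - w₀x³/(6L) = 3·17·6·(24/5)/20 - 17·6²/30 - 17·(24/5)³/(6·6) = 102/125 kN·m
Load 2 — applied couple M₀=12 kN·m at a=12/5 m (b=L-a=18/5):
  M_2 = R_Ax - M_A - M₀  [x>a] with R_A=72/25, M_A=36/25 = (72/25)·(24/5) - (36/25) - 12 = 48/125 kN·m
Load 3 — uniform load w=-6 kN/m over full span:
  M_3 = wLx/2 - wL²/12 - wx²/2 = (-6)·6·(24/5)/2 - (-6)·6²/12 - (-6)·(24/5)²/2 = 18/25 kN·m
Superposition: M = Σ M_i = 48/25 kN·m ≈ 1.920000 kN·m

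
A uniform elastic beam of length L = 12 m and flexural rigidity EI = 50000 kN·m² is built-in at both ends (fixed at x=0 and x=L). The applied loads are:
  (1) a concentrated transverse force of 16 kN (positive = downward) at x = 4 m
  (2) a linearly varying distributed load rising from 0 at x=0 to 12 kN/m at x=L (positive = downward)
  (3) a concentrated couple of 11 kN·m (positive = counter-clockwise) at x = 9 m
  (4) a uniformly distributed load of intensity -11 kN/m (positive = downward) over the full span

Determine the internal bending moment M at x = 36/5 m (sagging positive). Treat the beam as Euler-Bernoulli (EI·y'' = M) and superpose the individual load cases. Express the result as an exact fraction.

Load 1 — point force P=16 kN at a=4 m (b=L-a=8):
  M_1 = Pa²(a+3b)(L-x)/L³ - Pa²b/L²  [x>a] = 16·4²·(4+3·8)·(12-(36/5))/12³ - 16·4²·8/12² = 256/45 kN·m
Load 2 — triangular load w₀=12 kN/m (0→w₀ over full span):
  M_2 = 3w₀Lx/20 - w₀L²/30 - w₀x³/(6L) = 3·12·12·(36/5)/20 - 12·12²/30 - 12·(36/5)³/(6·12) = 4464/125 kN·m
Load 3 — applied couple M₀=11 kN·m at a=9 m (b=L-a=3):
  M_3 = R_Ax - M_A  [x≤a] with R_A=33/32, M_A=55/16 = (33/32)·(36/5) - (55/16) = 319/80 kN·m
Load 4 — uniform load w=-11 kN/m over full span:
  M_4 = wLx/2 - wL²/12 - wx²/2 = (-11)·12·(36/5)/2 - (-11)·12²/12 - (-11)·(36/5)²/2 = -1452/25 kN·m
Superposition: M = Σ M_i = -228449/18000 kN·m ≈ -12.691611 kN·m

M(36/5) = -228449/18000 kN·m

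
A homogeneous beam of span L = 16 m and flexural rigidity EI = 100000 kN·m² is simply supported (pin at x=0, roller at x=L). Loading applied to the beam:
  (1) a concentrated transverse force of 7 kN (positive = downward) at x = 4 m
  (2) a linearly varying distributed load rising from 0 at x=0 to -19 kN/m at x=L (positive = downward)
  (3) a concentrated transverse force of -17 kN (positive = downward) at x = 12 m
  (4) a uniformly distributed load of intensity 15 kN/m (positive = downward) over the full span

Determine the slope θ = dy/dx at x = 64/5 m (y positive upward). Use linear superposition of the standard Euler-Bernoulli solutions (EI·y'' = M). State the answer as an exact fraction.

Load 1 — point force P=7 kN at a=4 m (b=L-a=12):
  θ_1 = -Pa(2L²-6Lx+3x²+a²)/(6LEI)  [x>a] = -7·4·(2·16²-6·16·(64/5)+3·(64/5)²+4²)/(6·16·100000) = 763/1250000 rad
Load 2 — triangular load w₀=-19 kN/m (0→w₀ over full span):
  θ_2 = -w₀(7L⁴-30L²x²+15x⁴)/(360LEI) = -(-19)·(7·16⁴-30·16²·(64/5)²+15·(64/5)⁴)/(360·16·100000) = -230128/17578125 rad
Load 3 — point force P=-17 kN at a=12 m (b=L-a=4):
  θ_3 = -Pa(2L²-6Lx+3x²+a²)/(6LEI)  [x>a] = -(-17)·12·(2·16²-6·16·(64/5)+3·(64/5)²+12²)/(6·16·100000) = -2159/1250000 rad
Load 4 — uniform load w=15 kN/m over full span:
  θ_4 = -w(L³-6Lx²+4x³)/(24EI) = -15·(16³-6·16·(64/5)²+4·(64/5)³)/(24·100000) = 1584/78125 rad
Superposition: θ = Σ θ_i = 426563/70312500 rad ≈ 0.006067 rad

θ(64/5) = 426563/70312500 rad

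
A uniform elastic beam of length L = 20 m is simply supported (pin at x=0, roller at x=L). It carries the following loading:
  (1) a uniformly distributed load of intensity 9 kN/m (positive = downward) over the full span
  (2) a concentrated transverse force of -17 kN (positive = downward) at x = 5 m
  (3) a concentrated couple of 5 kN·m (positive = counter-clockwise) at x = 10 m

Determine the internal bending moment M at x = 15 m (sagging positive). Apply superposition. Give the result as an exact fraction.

Load 1 — uniform load w=9 kN/m over full span:
  M_1 = wx(L-x)/2 = 9·15·(20-15)/2 = 675/2 kN·m
Load 2 — point force P=-17 kN at a=5 m (b=L-a=15):
  M_2 = Pa(L-x)/L  [x>a] = (-17)·5·(20-15)/20 = -85/4 kN·m
Load 3 — applied couple M₀=5 kN·m at a=10 m (b=L-a=10):
  M_3 = M₀x/L - M₀  [x>a] = 5·15/20 - 5 = -5/4 kN·m
Superposition: M = Σ M_i = 315 kN·m ≈ 315.000000 kN·m

M(15) = 315 kN·m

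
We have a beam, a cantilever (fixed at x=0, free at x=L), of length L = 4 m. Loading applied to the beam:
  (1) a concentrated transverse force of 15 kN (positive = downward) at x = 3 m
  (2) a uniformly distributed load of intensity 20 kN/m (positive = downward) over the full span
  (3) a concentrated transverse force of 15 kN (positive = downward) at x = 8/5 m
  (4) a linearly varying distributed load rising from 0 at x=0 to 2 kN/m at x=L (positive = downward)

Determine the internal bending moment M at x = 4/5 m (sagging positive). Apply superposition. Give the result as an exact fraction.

M(4/5) = -58091/375 kN·m

Load 1 — point force P=15 kN at a=3 m (b=L-a=1):
  M_1 = -P(a-x)  [x≤a] = -15·(3-(4/5)) = -33 kN·m
Load 2 — uniform load w=20 kN/m over full span:
  M_2 = -w(L-x)²/2 = -20·(4-(4/5))²/2 = -512/5 kN·m
Load 3 — point force P=15 kN at a=8/5 m (b=L-a=12/5):
  M_3 = -P(a-x)  [x≤a] = -15·((8/5)-(4/5)) = -12 kN·m
Load 4 — triangular load w₀=2 kN/m (0→w₀ over full span):
  M_4 = w₀Lx/2 - w₀L²/3 - w₀x³/(6L) = 2·4·(4/5)/2 - 2·4²/3 - 2·(4/5)³/(6·4) = -2816/375 kN·m
Superposition: M = Σ M_i = -58091/375 kN·m ≈ -154.909333 kN·m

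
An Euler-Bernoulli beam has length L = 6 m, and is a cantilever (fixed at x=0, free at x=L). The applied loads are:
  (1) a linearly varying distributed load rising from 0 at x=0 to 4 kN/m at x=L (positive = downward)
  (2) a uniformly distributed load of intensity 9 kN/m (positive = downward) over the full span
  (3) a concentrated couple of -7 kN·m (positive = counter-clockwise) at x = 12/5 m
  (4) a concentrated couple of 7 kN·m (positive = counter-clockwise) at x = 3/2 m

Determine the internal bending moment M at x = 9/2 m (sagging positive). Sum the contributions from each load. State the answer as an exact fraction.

Load 1 — triangular load w₀=4 kN/m (0→w₀ over full span):
  M_1 = w₀Lx/2 - w₀L²/3 - w₀x³/(6L) = 4·6·(9/2)/2 - 4·6²/3 - 4·(9/2)³/(6·6) = -33/8 kN·m
Load 2 — uniform load w=9 kN/m over full span:
  M_2 = -w(L-x)²/2 = -9·(6-(9/2))²/2 = -81/8 kN·m
Load 3 — applied couple M₀=-7 kN·m at a=12/5 m (b=L-a=18/5):
  M_3 = 0  [x>a] = 0 kN·m
Load 4 — applied couple M₀=7 kN·m at a=3/2 m (b=L-a=9/2):
  M_4 = 0  [x>a] = 0 kN·m
Superposition: M = Σ M_i = -57/4 kN·m ≈ -14.250000 kN·m

M(9/2) = -57/4 kN·m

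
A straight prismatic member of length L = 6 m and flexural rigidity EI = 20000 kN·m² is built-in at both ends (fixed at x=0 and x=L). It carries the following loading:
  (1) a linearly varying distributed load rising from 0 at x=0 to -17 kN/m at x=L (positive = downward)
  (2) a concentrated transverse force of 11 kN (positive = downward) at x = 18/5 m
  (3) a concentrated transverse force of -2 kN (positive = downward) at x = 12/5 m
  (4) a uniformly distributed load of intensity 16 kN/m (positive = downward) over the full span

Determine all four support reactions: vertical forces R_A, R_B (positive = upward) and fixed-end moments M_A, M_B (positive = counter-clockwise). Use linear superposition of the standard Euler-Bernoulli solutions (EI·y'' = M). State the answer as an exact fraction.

Load 1 — triangular load w₀=-17 kN/m (0→w₀ over full span):
  R_A = 3w₀L/20 = 3·(-17)·6/20 = -153/10 kN
  M_A = w₀L²/30 = (-17)·6²/30 = -102/5 kN·m
  R_B = 7w₀L/20 = 7·(-17)·6/20 = -357/10 kN
  M_B = -w₀L²/20 = -(-17)·6²/20 = 153/5 kN·m
Load 2 — point force P=11 kN at a=18/5 m (b=L-a=12/5):
  R_A = Pb²(3a+b)/L³ = 11·(12/5)²·(3·(18/5)+(12/5))/6³ = 484/125 kN
  M_A = Pab²/L² = 11·(18/5)·(12/5)²/6² = 792/125 kN·m
  R_B = Pa²(a+3b)/L³ = 11·(18/5)²·((18/5)+3·(12/5))/6³ = 891/125 kN
  M_B = -Pa²b/L² = -11·(18/5)²·(12/5)/6² = -1188/125 kN·m
Load 3 — point force P=-2 kN at a=12/5 m (b=L-a=18/5):
  R_A = Pb²(3a+b)/L³ = (-2)·(18/5)²·(3·(12/5)+(18/5))/6³ = -162/125 kN
  M_A = Pab²/L² = (-2)·(12/5)·(18/5)²/6² = -216/125 kN·m
  R_B = Pa²(a+3b)/L³ = (-2)·(12/5)²·((12/5)+3·(18/5))/6³ = -88/125 kN
  M_B = -Pa²b/L² = -(-2)·(12/5)²·(18/5)/6² = 144/125 kN·m
Load 4 — uniform load w=16 kN/m over full span:
  R_A = wL/2 = 16·6/2 = 48 kN
  M_A = wL²/12 = 16·6²/12 = 48 kN·m
  R_B = wL/2 = 16·6/2 = 48 kN
  M_B = -wL²/12 = -16·6²/12 = -48 kN·m
Superposition: R_A = 8819/250 kN, M_A = 4026/125 kN·m, R_B = 4681/250 kN, M_B = -3219/125 kN·m

R_A = 8819/250 kN, M_A = 4026/125 kN·m, R_B = 4681/250 kN, M_B = -3219/125 kN·m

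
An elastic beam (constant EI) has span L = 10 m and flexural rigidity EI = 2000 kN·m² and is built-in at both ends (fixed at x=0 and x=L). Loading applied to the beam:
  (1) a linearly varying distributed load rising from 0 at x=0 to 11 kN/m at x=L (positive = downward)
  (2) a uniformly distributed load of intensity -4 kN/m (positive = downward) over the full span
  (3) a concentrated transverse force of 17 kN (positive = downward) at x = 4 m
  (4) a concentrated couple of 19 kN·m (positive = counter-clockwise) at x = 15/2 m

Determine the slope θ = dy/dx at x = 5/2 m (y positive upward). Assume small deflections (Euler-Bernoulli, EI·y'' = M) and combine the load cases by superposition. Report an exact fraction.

Load 1 — triangular load w₀=11 kN/m (0→w₀ over full span):
  θ_1 = -w₀(2x(L-x)(L-2x)(x+2L)+x²(L-x)²)/(120LEI) = -11·(2·(5/2)·(10-(5/2))·(10-2·(5/2))·((5/2)+2·10)+(5/2)²·(10-(5/2))²)/(120·10·2000) = -429/20480 rad
Load 2 — uniform load w=-4 kN/m over full span:
  θ_2 = -wx(L-x)(L-2x)/(12EI) = -(-4)·(5/2)·(10-(5/2))·(10-2·(5/2))/(12·2000) = 1/64 rad
Load 3 — point force P=17 kN at a=4 m (b=L-a=6):
  θ_3 = -Pb²x(2aL-(3a+b)x)/(2L³EI)  [x≤a] = -17·6²·(5/2)·(2·4·10-(3·4+6)·(5/2))/(2·10³·2000) = -1071/80000 rad
Load 4 — applied couple M₀=19 kN·m at a=15/2 m (b=L-a=5/2):
  θ_4 = (R_Ax²/2 - M_Ax)/EI  [x≤a] with R_A=171/80, M_A=95/16 = ((171/80)·(5/2)²/2 - (95/16)·(5/2))/2000 = -209/51200 rad
Superposition: θ = Σ θ_i = -58347/2560000 rad ≈ -0.022792 rad

θ(5/2) = -58347/2560000 rad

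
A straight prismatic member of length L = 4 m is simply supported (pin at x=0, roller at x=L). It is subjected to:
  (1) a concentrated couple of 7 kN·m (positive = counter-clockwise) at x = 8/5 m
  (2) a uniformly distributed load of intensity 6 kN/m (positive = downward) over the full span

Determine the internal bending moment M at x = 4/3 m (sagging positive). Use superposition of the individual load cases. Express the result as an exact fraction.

M(4/3) = 13 kN·m

Load 1 — applied couple M₀=7 kN·m at a=8/5 m (b=L-a=12/5):
  M_1 = M₀x/L  [x≤a] = 7·(4/3)/4 = 7/3 kN·m
Load 2 — uniform load w=6 kN/m over full span:
  M_2 = wx(L-x)/2 = 6·(4/3)·(4-(4/3))/2 = 32/3 kN·m
Superposition: M = Σ M_i = 13 kN·m ≈ 13.000000 kN·m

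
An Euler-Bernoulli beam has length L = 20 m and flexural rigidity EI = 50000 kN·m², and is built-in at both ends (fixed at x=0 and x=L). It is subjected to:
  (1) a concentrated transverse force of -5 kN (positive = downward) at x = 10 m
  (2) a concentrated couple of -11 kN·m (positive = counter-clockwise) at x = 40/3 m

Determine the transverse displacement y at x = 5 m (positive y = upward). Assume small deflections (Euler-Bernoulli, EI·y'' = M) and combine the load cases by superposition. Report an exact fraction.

Load 1 — point force P=-5 kN at a=10 m (b=L-a=10):
  y_1 = -Pb²x²(3aL-(3a+b)x)/(6L³EI)  [x≤a] = -(-5)·10²·5²·(3·10·20-(3·10+10)·5)/(6·20³·50000) = 1/480 m
Load 2 — applied couple M₀=-11 kN·m at a=40/3 m (b=L-a=20/3):
  y_2 = (R_Ax³/6 - M_Ax²/2)/EI  [x≤a] with R_A=-11/15, M_A=-11/3 = ((-11/15)·5³/6 - (-11/3)·5²/2)/50000 = 11/18000 m
Superposition: y = Σ y_i = 97/36000 m ≈ 0.002694 m

y(5) = 97/36000 m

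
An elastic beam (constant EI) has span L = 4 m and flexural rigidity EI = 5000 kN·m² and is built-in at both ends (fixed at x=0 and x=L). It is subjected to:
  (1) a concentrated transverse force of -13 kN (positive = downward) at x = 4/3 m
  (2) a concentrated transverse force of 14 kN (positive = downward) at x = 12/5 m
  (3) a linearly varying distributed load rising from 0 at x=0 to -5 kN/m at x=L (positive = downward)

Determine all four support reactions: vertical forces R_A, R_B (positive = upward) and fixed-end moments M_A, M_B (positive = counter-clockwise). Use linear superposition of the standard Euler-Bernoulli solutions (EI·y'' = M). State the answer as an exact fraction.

R_A = -25993/3375 kN, M_A = -16856/3375 kN·m, R_B = -4382/3375 kN, M_B = -716/3375 kN·m

Load 1 — point force P=-13 kN at a=4/3 m (b=L-a=8/3):
  R_A = Pb²(3a+b)/L³ = (-13)·(8/3)²·(3·(4/3)+(8/3))/4³ = -260/27 kN
  M_A = Pab²/L² = (-13)·(4/3)·(8/3)²/4² = -208/27 kN·m
  R_B = Pa²(a+3b)/L³ = (-13)·(4/3)²·((4/3)+3·(8/3))/4³ = -91/27 kN
  M_B = -Pa²b/L² = -(-13)·(4/3)²·(8/3)/4² = 104/27 kN·m
Load 2 — point force P=14 kN at a=12/5 m (b=L-a=8/5):
  R_A = Pb²(3a+b)/L³ = 14·(8/5)²·(3·(12/5)+(8/5))/4³ = 616/125 kN
  M_A = Pab²/L² = 14·(12/5)·(8/5)²/4² = 672/125 kN·m
  R_B = Pa²(a+3b)/L³ = 14·(12/5)²·((12/5)+3·(8/5))/4³ = 1134/125 kN
  M_B = -Pa²b/L² = -14·(12/5)²·(8/5)/4² = -1008/125 kN·m
Load 3 — triangular load w₀=-5 kN/m (0→w₀ over full span):
  R_A = 3w₀L/20 = 3·(-5)·4/20 = -3 kN
  M_A = w₀L²/30 = (-5)·4²/30 = -8/3 kN·m
  R_B = 7w₀L/20 = 7·(-5)·4/20 = -7 kN
  M_B = -w₀L²/20 = -(-5)·4²/20 = 4 kN·m
Superposition: R_A = -25993/3375 kN, M_A = -16856/3375 kN·m, R_B = -4382/3375 kN, M_B = -716/3375 kN·m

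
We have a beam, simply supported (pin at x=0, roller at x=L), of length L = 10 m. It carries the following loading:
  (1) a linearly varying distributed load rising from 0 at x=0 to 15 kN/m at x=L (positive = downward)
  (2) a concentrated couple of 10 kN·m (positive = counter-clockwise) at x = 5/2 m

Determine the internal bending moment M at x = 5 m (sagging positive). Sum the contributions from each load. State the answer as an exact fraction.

Load 1 — triangular load w₀=15 kN/m (0→w₀ over full span):
  M_1 = w₀Lx/6 - w₀x³/(6L) = 15·10·5/6 - 15·5³/(6·10) = 375/4 kN·m
Load 2 — applied couple M₀=10 kN·m at a=5/2 m (b=L-a=15/2):
  M_2 = M₀x/L - M₀  [x>a] = 10·5/10 - 10 = -5 kN·m
Superposition: M = Σ M_i = 355/4 kN·m ≈ 88.750000 kN·m

M(5) = 355/4 kN·m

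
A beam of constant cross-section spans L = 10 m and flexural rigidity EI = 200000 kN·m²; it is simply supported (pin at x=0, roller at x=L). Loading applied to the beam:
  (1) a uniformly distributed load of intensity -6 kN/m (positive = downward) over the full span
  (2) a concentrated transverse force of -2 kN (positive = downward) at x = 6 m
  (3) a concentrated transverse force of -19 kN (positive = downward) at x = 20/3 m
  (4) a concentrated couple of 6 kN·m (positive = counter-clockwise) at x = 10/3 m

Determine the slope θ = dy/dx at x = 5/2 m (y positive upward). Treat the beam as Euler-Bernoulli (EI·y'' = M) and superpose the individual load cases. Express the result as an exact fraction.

Load 1 — uniform load w=-6 kN/m over full span:
  θ_1 = -w(L³-6Lx²+4x³)/(24EI) = -(-6)·(10³-6·10·(5/2)²+4·(5/2)³)/(24·200000) = 11/12800 rad
Load 2 — point force P=-2 kN at a=6 m (b=L-a=4):
  θ_2 = -Pb(L²-b²-3x²)/(6LEI)  [x≤a] = -(-2)·4·(10²-4²-3·(5/2)²)/(6·10·200000) = 87/2000000 rad
Load 3 — point force P=-19 kN at a=20/3 m (b=L-a=10/3):
  θ_3 = -Pb(L²-b²-3x²)/(6LEI)  [x≤a] = -(-19)·(10/3)·(10²-(10/3)²-3·(5/2)²)/(6·10·200000) = 1919/5184000 rad
Load 4 — applied couple M₀=6 kN·m at a=10/3 m (b=L-a=20/3):
  θ_4 = (M₀x²/(2L)+C₁)/EI  [x≤a] with C₁=M₀(3b²-L²)/(6L)=10/3 = (6·(5/2)²/(2·10)+(10/3))/200000 = 1/38400 rad
Superposition: θ = Σ θ_i = 841813/648000000 rad ≈ 0.001299 rad

θ(5/2) = 841813/648000000 rad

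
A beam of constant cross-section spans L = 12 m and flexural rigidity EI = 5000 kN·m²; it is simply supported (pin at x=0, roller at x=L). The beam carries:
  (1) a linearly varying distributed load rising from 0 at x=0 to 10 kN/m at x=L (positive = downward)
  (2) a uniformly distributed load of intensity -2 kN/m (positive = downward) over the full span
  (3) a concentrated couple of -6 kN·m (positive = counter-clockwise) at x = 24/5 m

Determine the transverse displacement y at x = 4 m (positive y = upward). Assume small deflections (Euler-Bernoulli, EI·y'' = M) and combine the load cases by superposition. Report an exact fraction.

y(4) = -19058/140625 m

Load 1 — triangular load w₀=10 kN/m (0→w₀ over full span):
  y_1 = -w₀x(7L⁴-10L²x²+3x⁴)/(360LEI) = -10·4·(7·12⁴-10·12²·4²+3·4⁴)/(360·12·5000) = -256/1125 m
Load 2 — uniform load w=-2 kN/m over full span:
  y_2 = -wx(L³-2Lx²+x³)/(24EI) = -(-2)·4·(12³-2·12·4²+4³)/(24·5000) = 176/1875 m
Load 3 — applied couple M₀=-6 kN·m at a=24/5 m (b=L-a=36/5):
  y_3 = (M₀x³/(6L)+C₁x)/EI  [x≤a] with C₁=M₀(3b²-L²)/(6L)=-24/25 = ((-6)·4³/(6·12)+(-24/25)·4)/5000 = -86/46875 m
Superposition: y = Σ y_i = -19058/140625 m ≈ -0.135524 m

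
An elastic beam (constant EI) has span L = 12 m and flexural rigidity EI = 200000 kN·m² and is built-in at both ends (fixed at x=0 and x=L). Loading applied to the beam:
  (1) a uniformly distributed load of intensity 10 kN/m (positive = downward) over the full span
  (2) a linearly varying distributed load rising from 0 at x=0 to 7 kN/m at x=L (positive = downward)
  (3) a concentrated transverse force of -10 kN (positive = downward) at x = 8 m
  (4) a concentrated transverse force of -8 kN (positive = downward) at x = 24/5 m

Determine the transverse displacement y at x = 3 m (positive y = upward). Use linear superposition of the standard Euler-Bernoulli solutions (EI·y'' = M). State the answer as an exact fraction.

y(3) = -797323/480000000 m

Load 1 — uniform load w=10 kN/m over full span:
  y_1 = -wx²(L-x)²/(24EI) = -10·3²·(12-3)²/(24·200000) = -243/160000 m
Load 2 — triangular load w₀=7 kN/m (0→w₀ over full span):
  y_2 = -w₀x²(L-x)²(x+2L)/(120LEI) = -7·3²·(12-3)²·(3+2·12)/(120·12·200000) = -15309/32000000 m
Load 3 — point force P=-10 kN at a=8 m (b=L-a=4):
  y_3 = -Pb²x²(3aL-(3a+b)x)/(6L³EI)  [x≤a] = -(-10)·4²·3²·(3·8·12-(3·8+4)·3)/(6·12³·200000) = 17/120000 m
Load 4 — point force P=-8 kN at a=24/5 m (b=L-a=36/5):
  y_4 = -Pb²x²(3aL-(3a+b)x)/(6L³EI)  [x≤a] = -(-8)·(36/5)²·3²·(3·(24/5)·12-(3·(24/5)+(36/5))·3)/(6·12³·200000) = 243/1250000 m
Superposition: y = Σ y_i = -797323/480000000 m ≈ -0.001661 m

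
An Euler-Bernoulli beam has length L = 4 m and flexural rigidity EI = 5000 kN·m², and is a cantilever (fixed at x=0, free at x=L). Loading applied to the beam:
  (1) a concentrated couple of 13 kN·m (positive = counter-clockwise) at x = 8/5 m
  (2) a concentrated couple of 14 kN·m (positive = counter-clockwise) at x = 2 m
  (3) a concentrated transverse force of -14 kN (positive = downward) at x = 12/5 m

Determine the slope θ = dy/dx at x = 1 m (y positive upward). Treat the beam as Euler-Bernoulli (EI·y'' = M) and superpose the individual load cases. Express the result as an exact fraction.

θ(1) = 67/6250 rad

Load 1 — applied couple M₀=13 kN·m at a=8/5 m (b=L-a=12/5):
  θ_1 = M₀x/EI  [x≤a] = 13·1/5000 = 13/5000 rad
Load 2 — applied couple M₀=14 kN·m at a=2 m (b=L-a=2):
  θ_2 = M₀x/EI  [x≤a] = 14·1/5000 = 7/2500 rad
Load 3 — point force P=-14 kN at a=12/5 m (b=L-a=8/5):
  θ_3 = -Px(2a-x)/(2EI)  [x≤a] = -(-14)·1·(2·(12/5)-1)/(2·5000) = 133/25000 rad
Superposition: θ = Σ θ_i = 67/6250 rad ≈ 0.010720 rad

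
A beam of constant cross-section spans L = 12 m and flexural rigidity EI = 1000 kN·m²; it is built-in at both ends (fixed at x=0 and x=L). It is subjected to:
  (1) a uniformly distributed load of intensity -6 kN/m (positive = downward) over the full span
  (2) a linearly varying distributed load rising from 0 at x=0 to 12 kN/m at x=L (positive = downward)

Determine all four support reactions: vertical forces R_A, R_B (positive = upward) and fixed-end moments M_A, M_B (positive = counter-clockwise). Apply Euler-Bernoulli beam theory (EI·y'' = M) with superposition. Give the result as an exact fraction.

R_A = -72/5 kN, M_A = -72/5 kN·m, R_B = 72/5 kN, M_B = -72/5 kN·m

Load 1 — uniform load w=-6 kN/m over full span:
  R_A = wL/2 = (-6)·12/2 = -36 kN
  M_A = wL²/12 = (-6)·12²/12 = -72 kN·m
  R_B = wL/2 = (-6)·12/2 = -36 kN
  M_B = -wL²/12 = -(-6)·12²/12 = 72 kN·m
Load 2 — triangular load w₀=12 kN/m (0→w₀ over full span):
  R_A = 3w₀L/20 = 3·12·12/20 = 108/5 kN
  M_A = w₀L²/30 = 12·12²/30 = 288/5 kN·m
  R_B = 7w₀L/20 = 7·12·12/20 = 252/5 kN
  M_B = -w₀L²/20 = -12·12²/20 = -432/5 kN·m
Superposition: R_A = -72/5 kN, M_A = -72/5 kN·m, R_B = 72/5 kN, M_B = -72/5 kN·m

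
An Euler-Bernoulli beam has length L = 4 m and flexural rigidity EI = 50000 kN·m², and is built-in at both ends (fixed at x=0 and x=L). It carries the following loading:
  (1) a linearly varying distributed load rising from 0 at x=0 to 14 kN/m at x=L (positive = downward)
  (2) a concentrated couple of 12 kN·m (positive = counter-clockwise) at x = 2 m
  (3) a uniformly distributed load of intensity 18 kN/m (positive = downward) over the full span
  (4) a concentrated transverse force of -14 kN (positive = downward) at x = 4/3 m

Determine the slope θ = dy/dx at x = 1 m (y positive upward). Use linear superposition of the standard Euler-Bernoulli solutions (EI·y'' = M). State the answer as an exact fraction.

θ(1) = -7237/36000000 rad

Load 1 — triangular load w₀=14 kN/m (0→w₀ over full span):
  θ_1 = -w₀(2x(L-x)(L-2x)(x+2L)+x²(L-x)²)/(120LEI) = -14·(2·1·(4-1)·(4-2·1)·(1+2·4)+1²·(4-1)²)/(120·4·50000) = -273/4000000 rad
Load 2 — applied couple M₀=12 kN·m at a=2 m (b=L-a=2):
  θ_2 = (R_Ax²/2 - M_Ax)/EI  [x≤a] with R_A=9/2, M_A=3 = ((9/2)·1²/2 - 3·1)/50000 = -3/200000 rad
Load 3 — uniform load w=18 kN/m over full span:
  θ_3 = -wx(L-x)(L-2x)/(12EI) = -18·1·(4-1)·(4-2·1)/(12·50000) = -9/50000 rad
Load 4 — point force P=-14 kN at a=4/3 m (b=L-a=8/3):
  θ_4 = -Pb²x(2aL-(3a+b)x)/(2L³EI)  [x≤a] = -(-14)·(8/3)²·1·(2·(4/3)·4-(3·(4/3)+(8/3))·1)/(2·4³·50000) = 7/112500 rad
Superposition: θ = Σ θ_i = -7237/36000000 rad ≈ -0.000201 rad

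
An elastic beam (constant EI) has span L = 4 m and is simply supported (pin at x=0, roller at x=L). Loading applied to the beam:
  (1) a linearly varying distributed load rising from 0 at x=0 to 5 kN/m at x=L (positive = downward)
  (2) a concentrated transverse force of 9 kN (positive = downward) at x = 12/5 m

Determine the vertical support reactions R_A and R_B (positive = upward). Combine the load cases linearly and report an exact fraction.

Load 1 — triangular load w₀=5 kN/m (0→w₀ over full span):
  R_A = w₀L/6 = 5·4/6 = 10/3 kN
  R_B = w₀L/3 = 5·4/3 = 20/3 kN
Load 2 — point force P=9 kN at a=12/5 m (b=L-a=8/5):
  R_A = Pb/L = 9·(8/5)/4 = 18/5 kN
  R_B = Pa/L = 9·(12/5)/4 = 27/5 kN
Superposition: R_A = 104/15 kN, R_B = 181/15 kN

R_A = 104/15 kN, R_B = 181/15 kN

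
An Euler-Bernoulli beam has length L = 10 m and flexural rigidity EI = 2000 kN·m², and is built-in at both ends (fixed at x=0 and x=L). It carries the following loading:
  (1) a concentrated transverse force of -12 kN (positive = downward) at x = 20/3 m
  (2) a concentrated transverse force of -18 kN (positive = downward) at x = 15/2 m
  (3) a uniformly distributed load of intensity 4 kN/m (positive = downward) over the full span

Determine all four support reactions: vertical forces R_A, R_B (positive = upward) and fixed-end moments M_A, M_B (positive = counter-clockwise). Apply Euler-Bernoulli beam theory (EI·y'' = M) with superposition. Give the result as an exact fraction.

R_A = 2027/144 kN, M_A = 2305/144 kN·m, R_B = -587/144 kN, M_B = 1405/144 kN·m

Load 1 — point force P=-12 kN at a=20/3 m (b=L-a=10/3):
  R_A = Pb²(3a+b)/L³ = (-12)·(10/3)²·(3·(20/3)+(10/3))/10³ = -28/9 kN
  M_A = Pab²/L² = (-12)·(20/3)·(10/3)²/10² = -80/9 kN·m
  R_B = Pa²(a+3b)/L³ = (-12)·(20/3)²·((20/3)+3·(10/3))/10³ = -80/9 kN
  M_B = -Pa²b/L² = -(-12)·(20/3)²·(10/3)/10² = 160/9 kN·m
Load 2 — point force P=-18 kN at a=15/2 m (b=L-a=5/2):
  R_A = Pb²(3a+b)/L³ = (-18)·(5/2)²·(3·(15/2)+(5/2))/10³ = -45/16 kN
  M_A = Pab²/L² = (-18)·(15/2)·(5/2)²/10² = -135/16 kN·m
  R_B = Pa²(a+3b)/L³ = (-18)·(15/2)²·((15/2)+3·(5/2))/10³ = -243/16 kN
  M_B = -Pa²b/L² = -(-18)·(15/2)²·(5/2)/10² = 405/16 kN·m
Load 3 — uniform load w=4 kN/m over full span:
  R_A = wL/2 = 4·10/2 = 20 kN
  M_A = wL²/12 = 4·10²/12 = 100/3 kN·m
  R_B = wL/2 = 4·10/2 = 20 kN
  M_B = -wL²/12 = -4·10²/12 = -100/3 kN·m
Superposition: R_A = 2027/144 kN, M_A = 2305/144 kN·m, R_B = -587/144 kN, M_B = 1405/144 kN·m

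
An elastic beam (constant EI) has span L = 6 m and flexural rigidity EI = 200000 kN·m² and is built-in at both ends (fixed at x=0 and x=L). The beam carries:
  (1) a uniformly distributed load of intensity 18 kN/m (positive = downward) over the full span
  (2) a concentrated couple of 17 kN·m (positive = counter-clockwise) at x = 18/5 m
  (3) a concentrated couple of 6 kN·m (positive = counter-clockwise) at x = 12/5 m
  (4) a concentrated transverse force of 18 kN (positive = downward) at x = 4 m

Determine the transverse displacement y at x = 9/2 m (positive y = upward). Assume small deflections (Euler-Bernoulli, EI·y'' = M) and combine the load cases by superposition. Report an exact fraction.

Load 1 — uniform load w=18 kN/m over full span:
  y_1 = -wx²(L-x)²/(24EI) = -18·(9/2)²·(6-(9/2))²/(24·200000) = -2187/12800000 m
Load 2 — applied couple M₀=17 kN·m at a=18/5 m (b=L-a=12/5):
  y_2 = (R_Ax³/6 - M_Ax²/2 - M₀(x-a)²/2)/EI  [x>a] with R_A=102/25, M_A=136/25 = ((102/25)·(9/2)³/6 - (136/25)·(9/2)²/2 - 17·((9/2)-(18/5))²/2)/200000 = 0 m
Load 3 — applied couple M₀=6 kN·m at a=12/5 m (b=L-a=18/5):
  y_3 = (R_Ax³/6 - M_Ax²/2 - M₀(x-a)²/2)/EI  [x>a] with R_A=36/25, M_A=18/25 = ((36/25)·(9/2)³/6 - (18/25)·(9/2)²/2 - 6·((9/2)-(12/5))²/2)/200000 = 27/4000000 m
Load 4 — point force P=18 kN at a=4 m (b=L-a=2):
  y_4 = -Pa²(L-x)²(3bL-(3b+a)(L-x))/(6L³EI)  [x>a] = -18·4²·(6-(9/2))²·(3·2·6-(3·2+4)·(6-(9/2)))/(6·6³·200000) = -21/400000 m
Superposition: y = Σ y_i = -13863/64000000 m ≈ -0.000217 m

y(9/2) = -13863/64000000 m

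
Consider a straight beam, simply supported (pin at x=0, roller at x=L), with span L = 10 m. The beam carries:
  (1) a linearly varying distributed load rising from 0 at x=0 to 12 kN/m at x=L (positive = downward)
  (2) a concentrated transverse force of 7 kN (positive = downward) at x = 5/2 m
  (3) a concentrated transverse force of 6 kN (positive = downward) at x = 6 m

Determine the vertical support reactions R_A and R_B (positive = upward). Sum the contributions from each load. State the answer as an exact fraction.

R_A = 553/20 kN, R_B = 907/20 kN

Load 1 — triangular load w₀=12 kN/m (0→w₀ over full span):
  R_A = w₀L/6 = 12·10/6 = 20 kN
  R_B = w₀L/3 = 12·10/3 = 40 kN
Load 2 — point force P=7 kN at a=5/2 m (b=L-a=15/2):
  R_A = Pb/L = 7·(15/2)/10 = 21/4 kN
  R_B = Pa/L = 7·(5/2)/10 = 7/4 kN
Load 3 — point force P=6 kN at a=6 m (b=L-a=4):
  R_A = Pb/L = 6·4/10 = 12/5 kN
  R_B = Pa/L = 6·6/10 = 18/5 kN
Superposition: R_A = 553/20 kN, R_B = 907/20 kN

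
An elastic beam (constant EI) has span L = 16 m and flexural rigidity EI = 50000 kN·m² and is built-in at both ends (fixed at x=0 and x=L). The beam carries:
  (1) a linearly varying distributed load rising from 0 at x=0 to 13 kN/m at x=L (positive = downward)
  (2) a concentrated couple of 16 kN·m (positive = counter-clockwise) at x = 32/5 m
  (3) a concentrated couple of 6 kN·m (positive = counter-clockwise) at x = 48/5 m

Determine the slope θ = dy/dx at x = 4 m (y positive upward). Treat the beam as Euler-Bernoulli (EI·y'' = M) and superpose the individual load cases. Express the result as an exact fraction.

Load 1 — triangular load w₀=13 kN/m (0→w₀ over full span):
  θ_1 = -w₀(2x(L-x)(L-2x)(x+2L)+x²(L-x)²)/(120LEI) = -13·(2·4·(16-4)·(16-2·4)·(4+2·16)+4²·(16-4)²)/(120·16·50000) = -507/125000 rad
Load 2 — applied couple M₀=16 kN·m at a=32/5 m (b=L-a=48/5):
  θ_2 = (R_Ax²/2 - M_Ax)/EI  [x≤a] with R_A=36/25, M_A=48/25 = ((36/25)·4²/2 - (48/25)·4)/50000 = 6/78125 rad
Load 3 — applied couple M₀=6 kN·m at a=48/5 m (b=L-a=32/5):
  θ_3 = (R_Ax²/2 - M_Ax)/EI  [x≤a] with R_A=27/50, M_A=48/25 = ((27/50)·4²/2 - (48/25)·4)/50000 = -21/312500 rad
Superposition: θ = Σ θ_i = -2529/625000 rad ≈ -0.004046 rad

θ(4) = -2529/625000 rad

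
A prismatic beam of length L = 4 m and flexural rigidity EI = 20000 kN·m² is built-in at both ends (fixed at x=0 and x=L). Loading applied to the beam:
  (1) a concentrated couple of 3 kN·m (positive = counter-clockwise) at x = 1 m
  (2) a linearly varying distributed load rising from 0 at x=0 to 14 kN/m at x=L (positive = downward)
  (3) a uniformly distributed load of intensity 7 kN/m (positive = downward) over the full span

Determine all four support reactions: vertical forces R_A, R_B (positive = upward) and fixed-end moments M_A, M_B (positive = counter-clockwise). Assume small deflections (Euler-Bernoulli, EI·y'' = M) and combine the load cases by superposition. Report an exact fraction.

R_A = 3719/160 kN, M_A = 1299/80 kN·m, R_B = 5241/160 kN, M_B = -4703/240 kN·m

Load 1 — applied couple M₀=3 kN·m at a=1 m (b=L-a=3):
  R_A = 6M₀ab/L³ = 6·3·1·3/4³ = 27/32 kN
  M_A = M₀b(2a-b)/L² = 3·3·(2·1-3)/4² = -9/16 kN·m
  R_B = -6M₀ab/L³ = -6·3·1·3/4³ = -27/32 kN
  M_B = M₀a(2b-a)/L² = 3·1·(2·3-1)/4² = 15/16 kN·m
Load 2 — triangular load w₀=14 kN/m (0→w₀ over full span):
  R_A = 3w₀L/20 = 3·14·4/20 = 42/5 kN
  M_A = w₀L²/30 = 14·4²/30 = 112/15 kN·m
  R_B = 7w₀L/20 = 7·14·4/20 = 98/5 kN
  M_B = -w₀L²/20 = -14·4²/20 = -56/5 kN·m
Load 3 — uniform load w=7 kN/m over full span:
  R_A = wL/2 = 7·4/2 = 14 kN
  M_A = wL²/12 = 7·4²/12 = 28/3 kN·m
  R_B = wL/2 = 7·4/2 = 14 kN
  M_B = -wL²/12 = -7·4²/12 = -28/3 kN·m
Superposition: R_A = 3719/160 kN, M_A = 1299/80 kN·m, R_B = 5241/160 kN, M_B = -4703/240 kN·m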